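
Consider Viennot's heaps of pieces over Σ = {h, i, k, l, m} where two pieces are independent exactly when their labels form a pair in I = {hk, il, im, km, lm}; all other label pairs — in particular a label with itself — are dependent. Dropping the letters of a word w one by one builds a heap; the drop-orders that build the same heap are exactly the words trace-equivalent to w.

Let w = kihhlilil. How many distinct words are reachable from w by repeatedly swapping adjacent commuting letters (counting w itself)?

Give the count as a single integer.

drop 0:k onto floor
drop 1:i onto {0:k}
drop 2:h onto {1:i}
drop 3:h onto {2:h}
drop 4:l onto {3:h}
drop 5:i onto {3:h}
drop 6:l onto {4:l}
drop 7:i onto {5:i}
drop 8:l onto {6:l}
ground layer = {0:k}
drop-orders for the pieces not yet dropped (sum over which currently-grounded one goes next):
  1 to go: {7} 1  {8} 1
  2 to go: {5,7} 1  {6,8} 1  {7,8} 2
  3 to go: {4,6,8} 1  {5,7,8} 3  {6,7,8} 3
  4 to go: {4,6,7,8} 4  {5,6,7,8} 6
  5 to go: {4,5,6,7,8} 10
  6 to go: {3,4,5,6,7,8} 10
  7 to go: {2,3,4,5,6,7,8} 10
  if 0:k drops first: 10 orders

10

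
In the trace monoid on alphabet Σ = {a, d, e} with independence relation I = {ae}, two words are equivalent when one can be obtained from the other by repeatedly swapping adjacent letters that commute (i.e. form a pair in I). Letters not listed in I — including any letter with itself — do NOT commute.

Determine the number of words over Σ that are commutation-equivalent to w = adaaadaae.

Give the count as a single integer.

3

piece 0:a — minimal
piece 1:d rests on {0:a}
piece 2:a rests on {1:d}
piece 3:a rests on {2:a}
piece 4:a rests on {3:a}
piece 5:d rests on {4:a}
piece 6:a rests on {5:d}
piece 7:a rests on {6:a}
piece 8:e rests on {5:d}
minimal pieces: {0:a}
ways to finish when only these pieces remain (= sum over removing one remaining piece with nothing left below it):
  1 left: {7}→1  {8}→1
  2 left: {6,7}→1  {7,8}→2
  3 left: {6,7,8}→3
  4 left: {5,6,7,8}→3
  5 left: {4,5,6,7,8}→3
  6 left: {3,4,5,6,7,8}→3
  7 left: {2,3,4,5,6,7,8}→3
  placing 0:a first → 3 extensions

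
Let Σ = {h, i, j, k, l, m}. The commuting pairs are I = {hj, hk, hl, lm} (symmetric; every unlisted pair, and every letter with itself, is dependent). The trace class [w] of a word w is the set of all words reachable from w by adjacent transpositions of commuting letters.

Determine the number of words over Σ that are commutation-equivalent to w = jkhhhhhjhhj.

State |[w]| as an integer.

330

#0=j has no predecessor
#1=k depends on [0:j]
#2=h has no predecessor
#3=h depends on [2:h]
#4=h depends on [3:h]
#5=h depends on [4:h]
#6=h depends on [5:h]
#7=j depends on [1:k]
#8=h depends on [6:h]
#9=h depends on [8:h]
#10=j depends on [7:j]
sources: [0:j, 2:h]
N(rest) = Σ N(rest − s) over sources s of rest; N(one piece) = 1:
  size 1 → [9]=1  [10]=1
  size 2 → [7,10]=1  [8,9]=1  [9,10]=2
  size 3 → [1,7,10]=1  [6,8,9]=1  [7,9,10]=3  [8,9,10]=3
  size 4 → [0,1,7,10]=1  [1,7,9,10]=4  [5,6,8,9]=1  [6,8,9,10]=4  [7,8,9,10]=6
  size 5 → [0,1,7,9,10]=5  [1,7,8,9,10]=10  [4,5,6,8,9]=1  [5,6,8,9,10]=5  [6,7,8,9,10]=10
  size 6 → [0,1,7,8,9,10]=15  [1,6,7,8,9,10]=20  [3,4,5,6,8,9]=1  [4,5,6,8,9,10]=6  [5,6,7,8,9,10]=15
  size 7 → [0,1,6,7,8,9,10]=35  [1,5,6,7,8,9,10]=35  [2,3,4,5,6,8,9]=1  [3,4,5,6,8,9,10]=7  [4,5,6,7,8,9,10]=21
  size 8 → [0,1,5,6,7,8,9,10]=70  [1,4,5,6,7,8,9,10]=56  [2,3,4,5,6,8,9,10]=8  [3,4,5,6,7,8,9,10]=28
  size 9 → [0,1,4,5,6,7,8,9,10]=126  [1,3,4,5,6,7,8,9,10]=84  [2,3,4,5,6,7,8,9,10]=36
  first=0(j) contributes 120
  first=2(h) contributes 210
|[w]| = 330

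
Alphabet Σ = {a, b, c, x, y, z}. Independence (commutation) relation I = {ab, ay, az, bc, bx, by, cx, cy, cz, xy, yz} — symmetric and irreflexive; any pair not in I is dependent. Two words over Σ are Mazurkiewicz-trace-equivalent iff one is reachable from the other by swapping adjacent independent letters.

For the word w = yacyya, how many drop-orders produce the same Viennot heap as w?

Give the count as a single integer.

20

drop 0:y onto floor
drop 1:a onto floor
drop 2:c onto {1:a}
drop 3:y onto {0:y}
drop 4:y onto {3:y}
drop 5:a onto {2:c}
ground layer = {0:y, 1:a}
drop-orders for the pieces not yet dropped (sum over which currently-grounded one goes next):
  1 to go: {4} 1  {5} 1
  2 to go: {2,5} 1  {3,4} 1  {4,5} 2
  3 to go: {0,3,4} 1  {1,2,5} 1  {2,4,5} 3  {3,4,5} 3
  4 to go: {0,3,4,5} 4  {1,2,4,5} 4  {2,3,4,5} 6
  if 0:y drops first: 10 orders
  if 1:a drops first: 10 orders
heap linearizations: 20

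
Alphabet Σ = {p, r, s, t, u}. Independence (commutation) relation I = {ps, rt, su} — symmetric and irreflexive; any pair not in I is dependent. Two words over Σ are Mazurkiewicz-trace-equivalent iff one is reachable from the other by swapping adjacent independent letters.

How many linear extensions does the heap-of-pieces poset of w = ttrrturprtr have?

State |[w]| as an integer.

#0=t has no predecessor
#1=t depends on [0:t]
#2=r has no predecessor
#3=r depends on [2:r]
#4=t depends on [1:t]
#5=u depends on [3:r, 4:t]
#6=r depends on [5:u]
#7=p depends on [6:r]
#8=r depends on [7:p]
#9=t depends on [7:p]
#10=r depends on [8:r]
sources: [0:t, 2:r]
N(rest) = Σ N(rest − s) over sources s of rest; N(one piece) = 1:
  size 1 → [9]=1  [10]=1
  size 2 → [8,10]=1  [9,10]=2
  size 3 → [8,9,10]=3
  size 4 → [7,8,9,10]=3
  size 5 → [6,7,8,9,10]=3
  size 6 → [5,6,7,8,9,10]=3
  size 7 → [3,5,6,7,8,9,10]=3  [4,5,6,7,8,9,10]=3
  size 8 → [1,4,5,6,7,8,9,10]=3  [2,3,5,6,7,8,9,10]=3  [3,4,5,6,7,8,9,10]=6
  size 9 → [0,1,4,5,6,7,8,9,10]=3  [1,3,4,5,6,7,8,9,10]=9  [2,3,4,5,6,7,8,9,10]=9
  first=0(t) contributes 18
  first=2(r) contributes 12
|[w]| = 30

30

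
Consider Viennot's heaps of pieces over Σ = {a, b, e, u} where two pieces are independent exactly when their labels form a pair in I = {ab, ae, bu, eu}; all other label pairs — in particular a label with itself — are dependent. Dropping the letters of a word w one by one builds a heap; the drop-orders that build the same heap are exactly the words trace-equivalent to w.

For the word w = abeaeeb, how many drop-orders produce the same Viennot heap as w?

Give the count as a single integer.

21

drop 0:a onto floor
drop 1:b onto floor
drop 2:e onto {1:b}
drop 3:a onto {0:a}
drop 4:e onto {2:e}
drop 5:e onto {4:e}
drop 6:b onto {5:e}
ground layer = {0:a, 1:b}
drop-orders for the pieces not yet dropped (sum over which currently-grounded one goes next):
  1 to go: {3} 1  {6} 1
  2 to go: {0,3} 1  {3,6} 2  {5,6} 1
  3 to go: {0,3,6} 3  {3,5,6} 3  {4,5,6} 1
  4 to go: {0,3,5,6} 6  {2,4,5,6} 1  {3,4,5,6} 4
  5 to go: {0,3,4,5,6} 10  {1,2,4,5,6} 1  {2,3,4,5,6} 5
  if 0:a drops first: 6 orders
  if 1:b drops first: 15 orders
heap linearizations: 21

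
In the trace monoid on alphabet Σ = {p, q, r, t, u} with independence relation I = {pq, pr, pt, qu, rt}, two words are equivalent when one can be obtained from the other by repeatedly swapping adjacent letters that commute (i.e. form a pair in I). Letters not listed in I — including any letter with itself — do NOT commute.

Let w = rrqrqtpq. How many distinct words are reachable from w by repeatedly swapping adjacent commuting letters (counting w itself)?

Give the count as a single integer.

8

0(r) covers ∅
1(r) covers 0:r
2(q) covers 1:r
3(r) covers 2:q
4(q) covers 3:r
5(t) covers 4:q
6(p) covers ∅
7(q) covers 5:t
floor of heap: 0:r, 6:p
completions by unplaced set U, small U first (add the entries for U minus each lowest piece of U):
  |U|=1: {6}:1  {7}:1
  |U|=2: {5,7}:1  {6,7}:2
  |U|=3: {4,5,7}:1  {5,6,7}:3
  |U|=4: {3,4,5,7}:1  {4,5,6,7}:4
  |U|=5: {2,3,4,5,7}:1  {3,4,5,6,7}:5
  |U|=6: {1,2,3,4,5,7}:1  {2,3,4,5,6,7}:6
  start at 0(r): 7
  start at 6(p): 1
sum over floor = 8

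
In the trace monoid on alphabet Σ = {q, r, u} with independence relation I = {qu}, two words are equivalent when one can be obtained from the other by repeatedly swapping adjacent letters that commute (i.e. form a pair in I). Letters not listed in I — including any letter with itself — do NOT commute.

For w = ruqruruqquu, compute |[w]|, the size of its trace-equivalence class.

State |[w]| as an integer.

20

#0=r has no predecessor
#1=u depends on [0:r]
#2=q depends on [0:r]
#3=r depends on [1:u, 2:q]
#4=u depends on [3:r]
#5=r depends on [4:u]
#6=u depends on [5:r]
#7=q depends on [5:r]
#8=q depends on [7:q]
#9=u depends on [6:u]
#10=u depends on [9:u]
sources: [0:r]
N(rest) = Σ N(rest − s) over sources s of rest; N(one piece) = 1:
  size 1 → [8]=1  [10]=1
  size 2 → [7,8]=1  [8,10]=2  [9,10]=1
  size 3 → [6,9,10]=1  [7,8,10]=3  [8,9,10]=3
  size 4 → [6,8,9,10]=4  [7,8,9,10]=6
  size 5 → [6,7,8,9,10]=10
  size 6 → [5,6,7,8,9,10]=10
  size 7 → [4,5,6,7,8,9,10]=10
  size 8 → [3,4,5,6,7,8,9,10]=10
  size 9 → [1,3,4,5,6,7,8,9,10]=10  [2,3,4,5,6,7,8,9,10]=10
  first=0(r) contributes 20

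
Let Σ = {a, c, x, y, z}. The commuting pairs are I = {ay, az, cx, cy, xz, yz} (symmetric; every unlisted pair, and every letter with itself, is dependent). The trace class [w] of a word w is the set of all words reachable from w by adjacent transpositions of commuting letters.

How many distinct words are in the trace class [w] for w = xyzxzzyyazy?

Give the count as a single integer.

#0=x has no predecessor
#1=y depends on [0:x]
#2=z has no predecessor
#3=x depends on [1:y]
#4=z depends on [2:z]
#5=z depends on [4:z]
#6=y depends on [3:x]
#7=y depends on [6:y]
#8=a depends on [3:x]
#9=z depends on [5:z]
#10=y depends on [7:y]
sources: [0:x, 2:z]
N(rest) = Σ N(rest − s) over sources s of rest; N(one piece) = 1:
  size 1 → [8]=1  [9]=1  [10]=1
  size 2 → [5,9]=1  [7,10]=1  [8,9]=2  [8,10]=2  [9,10]=2
  size 3 → [4,5,9]=1  [5,8,9]=3  [5,9,10]=3  [6,7,10]=1  [7,8,10]=3  [7,9,10]=3  [8,9,10]=6
  size 4 → [2,4,5,9]=1  [4,5,8,9]=4  [4,5,9,10]=4  [5,7,9,10]=6  [5,8,9,10]=12  [6,7,8,10]=4  [6,7,9,10]=4  [7,8,9,10]=12
  size 5 → [2,4,5,8,9]=5  [2,4,5,9,10]=5  [3,6,7,8,10]=4  [4,5,7,9,10]=10  [4,5,8,9,10]=20  [5,6,7,9,10]=10  [5,7,8,9,10]=30  [6,7,8,9,10]=20
  size 6 → [1,3,6,7,8,10]=4  [2,4,5,7,9,10]=15  [2,4,5,8,9,10]=30  [3,6,7,8,9,10]=24  [4,5,6,7,9,10]=20  [4,5,7,8,9,10]=60  [5,6,7,8,9,10]=60
  size 7 → [0,1,3,6,7,8,10]=4  [1,3,6,7,8,9,10]=28  [2,4,5,6,7,9,10]=35  [2,4,5,7,8,9,10]=105  [3,5,6,7,8,9,10]=84  [4,5,6,7,8,9,10]=140
  size 8 → [0,1,3,6,7,8,9,10]=32  [1,3,5,6,7,8,9,10]=112  [2,4,5,6,7,8,9,10]=280  [3,4,5,6,7,8,9,10]=224
  size 9 → [0,1,3,5,6,7,8,9,10]=144  [1,3,4,5,6,7,8,9,10]=336  [2,3,4,5,6,7,8,9,10]=504
  first=0(x) contributes 840
  first=2(z) contributes 480
|[w]| = 1320

1320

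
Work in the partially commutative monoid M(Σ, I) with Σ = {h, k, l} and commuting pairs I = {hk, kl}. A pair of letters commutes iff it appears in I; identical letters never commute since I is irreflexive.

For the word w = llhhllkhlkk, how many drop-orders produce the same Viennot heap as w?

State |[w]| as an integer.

drop 0:l onto floor
drop 1:l onto {0:l}
drop 2:h onto {1:l}
drop 3:h onto {2:h}
drop 4:l onto {3:h}
drop 5:l onto {4:l}
drop 6:k onto floor
drop 7:h onto {5:l}
drop 8:l onto {7:h}
drop 9:k onto {6:k}
drop 10:k onto {9:k}
ground layer = {0:l, 6:k}
drop-orders for the pieces not yet dropped (sum over which currently-grounded one goes next):
  1 to go: {8} 1  {10} 1
  2 to go: {7,8} 1  {8,10} 2  {9,10} 1
  3 to go: {5,7,8} 1  {6,9,10} 1  {7,8,10} 3  {8,9,10} 3
  4 to go: {4,5,7,8} 1  {5,7,8,10} 4  {6,8,9,10} 4  {7,8,9,10} 6
  5 to go: {3,4,5,7,8} 1  {4,5,7,8,10} 5  {5,7,8,9,10} 10  {6,7,8,9,10} 10
  6 to go: {2,3,4,5,7,8} 1  {3,4,5,7,8,10} 6  {4,5,7,8,9,10} 15  {5,6,7,8,9,10} 20
  7 to go: {1,2,3,4,5,7,8} 1  {2,3,4,5,7,8,10} 7  {3,4,5,7,8,9,10} 21  {4,5,6,7,8,9,10} 35
  8 to go: {0,1,2,3,4,5,7,8} 1  {1,2,3,4,5,7,8,10} 8  {2,3,4,5,7,8,9,10} 28  {3,4,5,6,7,8,9,10} 56
  9 to go: {0,1,2,3,4,5,7,8,10} 9  {1,2,3,4,5,7,8,9,10} 36  {2,3,4,5,6,7,8,9,10} 84
  if 0:l drops first: 120 orders
  if 6:k drops first: 45 orders
heap linearizations: 165

165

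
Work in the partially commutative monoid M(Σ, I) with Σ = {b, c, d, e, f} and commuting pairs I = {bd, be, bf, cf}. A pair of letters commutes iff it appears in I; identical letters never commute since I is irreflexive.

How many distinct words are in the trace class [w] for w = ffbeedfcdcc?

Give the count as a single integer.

13

piece 0:f — minimal
piece 1:f rests on {0:f}
piece 2:b — minimal
piece 3:e rests on {1:f}
piece 4:e rests on {3:e}
piece 5:d rests on {4:e}
piece 6:f rests on {5:d}
piece 7:c rests on {2:b, 5:d}
piece 8:d rests on {6:f, 7:c}
piece 9:c rests on {8:d}
piece 10:c rests on {9:c}
minimal pieces: {0:f, 2:b}
ways to finish when only these pieces remain (= sum over removing one remaining piece with nothing left below it):
  1 left: {10}→1
  2 left: {9,10}→1
  3 left: {8,9,10}→1
  4 left: {6,8,9,10}→1  {7,8,9,10}→1
  5 left: {2,7,8,9,10}→1  {6,7,8,9,10}→2
  6 left: {2,6,7,8,9,10}→3  {5,6,7,8,9,10}→2
  7 left: {2,5,6,7,8,9,10}→5  {4,5,6,7,8,9,10}→2
  8 left: {2,4,5,6,7,8,9,10}→7  {3,4,5,6,7,8,9,10}→2
  9 left: {1,3,4,5,6,7,8,9,10}→2  {2,3,4,5,6,7,8,9,10}→9
  placing 0:f first → 11 extensions
  placing 2:b first → 2 extensions
total linear extensions = 13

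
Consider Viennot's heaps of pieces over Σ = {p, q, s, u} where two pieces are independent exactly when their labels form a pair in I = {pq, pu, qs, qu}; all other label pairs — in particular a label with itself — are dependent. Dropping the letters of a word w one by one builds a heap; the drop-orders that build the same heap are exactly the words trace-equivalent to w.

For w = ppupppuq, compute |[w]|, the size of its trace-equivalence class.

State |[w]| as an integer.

168

0(p) covers ∅
1(p) covers 0:p
2(u) covers ∅
3(p) covers 1:p
4(p) covers 3:p
5(p) covers 4:p
6(u) covers 2:u
7(q) covers ∅
floor of heap: 0:p, 2:u, 7:q
completions by unplaced set U, small U first (add the entries for U minus each lowest piece of U):
  |U|=1: {5}:1  {6}:1  {7}:1
  |U|=2: {2,6}:1  {4,5}:1  {5,6}:2  {5,7}:2  {6,7}:2
  |U|=3: {2,5,6}:3  {2,6,7}:3  {3,4,5}:1  {4,5,6}:3  {4,5,7}:3  {5,6,7}:6
  |U|=4: {1,3,4,5}:1  {2,4,5,6}:6  {2,5,6,7}:12  {3,4,5,6}:4  {3,4,5,7}:4  {4,5,6,7}:12
  |U|=5: {0,1,3,4,5}:1  {1,3,4,5,6}:5  {1,3,4,5,7}:5  {2,3,4,5,6}:10  {2,4,5,6,7}:30  {3,4,5,6,7}:20
  |U|=6: {0,1,3,4,5,6}:6  {0,1,3,4,5,7}:6  {1,2,3,4,5,6}:15  {1,3,4,5,6,7}:30  {2,3,4,5,6,7}:60
  start at 0(p): 105
  start at 2(u): 42
  start at 7(q): 21
sum over floor = 168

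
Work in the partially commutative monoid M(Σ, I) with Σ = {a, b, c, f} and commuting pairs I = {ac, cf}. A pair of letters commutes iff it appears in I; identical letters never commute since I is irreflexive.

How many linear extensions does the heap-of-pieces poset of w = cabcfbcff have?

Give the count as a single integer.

#0=c has no predecessor
#1=a has no predecessor
#2=b depends on [0:c, 1:a]
#3=c depends on [2:b]
#4=f depends on [2:b]
#5=b depends on [3:c, 4:f]
#6=c depends on [5:b]
#7=f depends on [5:b]
#8=f depends on [7:f]
sources: [0:c, 1:a]
N(rest) = Σ N(rest − s) over sources s of rest; N(one piece) = 1:
  size 1 → [6]=1  [8]=1
  size 2 → [6,8]=2  [7,8]=1
  size 3 → [6,7,8]=3
  size 4 → [5,6,7,8]=3
  size 5 → [3,5,6,7,8]=3  [4,5,6,7,8]=3
  size 6 → [3,4,5,6,7,8]=6
  size 7 → [2,3,4,5,6,7,8]=6
  first=0(c) contributes 6
  first=1(a) contributes 6
|[w]| = 12

12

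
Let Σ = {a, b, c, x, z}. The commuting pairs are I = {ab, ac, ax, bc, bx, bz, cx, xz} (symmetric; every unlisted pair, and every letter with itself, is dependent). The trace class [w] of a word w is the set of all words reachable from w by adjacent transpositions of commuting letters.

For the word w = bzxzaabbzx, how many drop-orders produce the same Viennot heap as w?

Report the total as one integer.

2520

piece 0:b — minimal
piece 1:z — minimal
piece 2:x — minimal
piece 3:z rests on {1:z}
piece 4:a rests on {3:z}
piece 5:a rests on {4:a}
piece 6:b rests on {0:b}
piece 7:b rests on {6:b}
piece 8:z rests on {5:a}
piece 9:x rests on {2:x}
minimal pieces: {0:b, 1:z, 2:x}
ways to finish when only these pieces remain (= sum over removing one remaining piece with nothing left below it):
  1 left: {7}→1  {8}→1  {9}→1
  2 left: {2,9}→1  {5,8}→1  {6,7}→1  {7,8}→2  {7,9}→2  {8,9}→2
  3 left: {0,6,7}→1  {2,7,9}→3  {2,8,9}→3  {4,5,8}→1  {5,7,8}→3  {5,8,9}→3  {6,7,8}→3  {6,7,9}→3  {7,8,9}→6
  4 left: {0,6,7,8}→4  {0,6,7,9}→4  {2,5,8,9}→6  {2,6,7,9}→6  {2,7,8,9}→12  {3,4,5,8}→1  {4,5,7,8}→4  {4,5,8,9}→4  {5,6,7,8}→6  {5,7,8,9}→12  {6,7,8,9}→12
  5 left: {0,2,6,7,9}→10  {0,5,6,7,8}→10  {0,6,7,8,9}→20  {1,3,4,5,8}→1  {2,4,5,8,9}→10  {2,5,7,8,9}→30  {2,6,7,8,9}→30  {3,4,5,7,8}→5  {3,4,5,8,9}→5  {4,5,6,7,8}→10  {4,5,7,8,9}→20  {5,6,7,8,9}→30
  6 left: {0,2,6,7,8,9}→60  {0,4,5,6,7,8}→20  {0,5,6,7,8,9}→60  {1,3,4,5,7,8}→6  {1,3,4,5,8,9}→6  {2,3,4,5,8,9}→15  {2,4,5,7,8,9}→60  {2,5,6,7,8,9}→90  {3,4,5,6,7,8}→15  {3,4,5,7,8,9}→30  {4,5,6,7,8,9}→60
  7 left: {0,2,5,6,7,8,9}→210  {0,3,4,5,6,7,8}→35  {0,4,5,6,7,8,9}→140  {1,2,3,4,5,8,9}→21  {1,3,4,5,6,7,8}→21  {1,3,4,5,7,8,9}→42  {2,3,4,5,7,8,9}→105  {2,4,5,6,7,8,9}→210  {3,4,5,6,7,8,9}→105
  8 left: {0,1,3,4,5,6,7,8}→56  {0,2,4,5,6,7,8,9}→560  {0,3,4,5,6,7,8,9}→280  {1,2,3,4,5,7,8,9}→168  {1,3,4,5,6,7,8,9}→168  {2,3,4,5,6,7,8,9}→420
  placing 0:b first → 756 extensions
  placing 1:z first → 1260 extensions
  placing 2:x first → 504 extensions
total linear extensions = 2520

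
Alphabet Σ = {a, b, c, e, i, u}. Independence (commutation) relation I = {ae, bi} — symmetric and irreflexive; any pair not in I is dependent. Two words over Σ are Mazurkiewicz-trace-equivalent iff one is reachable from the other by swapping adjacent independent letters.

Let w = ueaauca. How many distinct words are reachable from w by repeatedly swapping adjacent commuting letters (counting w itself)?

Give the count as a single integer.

drop 0:u onto floor
drop 1:e onto {0:u}
drop 2:a onto {0:u}
drop 3:a onto {2:a}
drop 4:u onto {1:e, 3:a}
drop 5:c onto {4:u}
drop 6:a onto {5:c}
ground layer = {0:u}
drop-orders for the pieces not yet dropped (sum over which currently-grounded one goes next):
  1 to go: {6} 1
  2 to go: {5,6} 1
  3 to go: {4,5,6} 1
  4 to go: {1,4,5,6} 1  {3,4,5,6} 1
  5 to go: {1,3,4,5,6} 2  {2,3,4,5,6} 1
  if 0:u drops first: 3 orders

3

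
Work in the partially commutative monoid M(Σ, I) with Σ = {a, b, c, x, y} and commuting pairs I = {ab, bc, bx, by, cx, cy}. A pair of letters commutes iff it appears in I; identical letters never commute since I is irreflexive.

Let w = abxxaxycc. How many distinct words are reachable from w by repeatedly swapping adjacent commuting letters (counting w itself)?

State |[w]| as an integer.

#0=a has no predecessor
#1=b has no predecessor
#2=x depends on [0:a]
#3=x depends on [2:x]
#4=a depends on [3:x]
#5=x depends on [4:a]
#6=y depends on [5:x]
#7=c depends on [4:a]
#8=c depends on [7:c]
sources: [0:a, 1:b]
N(rest) = Σ N(rest − s) over sources s of rest; N(one piece) = 1:
  size 1 → [1]=1  [6]=1  [8]=1
  size 2 → [1,6]=2  [1,8]=2  [5,6]=1  [6,8]=2  [7,8]=1
  size 3 → [1,5,6]=3  [1,6,8]=6  [1,7,8]=3  [5,6,8]=3  [6,7,8]=3
  size 4 → [1,5,6,8]=12  [1,6,7,8]=12  [5,6,7,8]=6
  size 5 → [1,5,6,7,8]=30  [4,5,6,7,8]=6
  size 6 → [1,4,5,6,7,8]=36  [3,4,5,6,7,8]=6
  size 7 → [1,3,4,5,6,7,8]=42  [2,3,4,5,6,7,8]=6
  first=0(a) contributes 48
  first=1(b) contributes 6
|[w]| = 54

54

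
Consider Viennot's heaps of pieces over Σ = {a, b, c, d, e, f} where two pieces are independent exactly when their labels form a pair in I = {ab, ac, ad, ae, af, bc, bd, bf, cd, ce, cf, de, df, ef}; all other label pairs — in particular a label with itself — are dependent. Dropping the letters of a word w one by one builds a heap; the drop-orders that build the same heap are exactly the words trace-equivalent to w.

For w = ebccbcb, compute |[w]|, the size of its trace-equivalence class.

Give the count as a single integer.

#0=e has no predecessor
#1=b depends on [0:e]
#2=c has no predecessor
#3=c depends on [2:c]
#4=b depends on [1:b]
#5=c depends on [3:c]
#6=b depends on [4:b]
sources: [0:e, 2:c]
N(rest) = Σ N(rest − s) over sources s of rest; N(one piece) = 1:
  size 1 → [5]=1  [6]=1
  size 2 → [3,5]=1  [4,6]=1  [5,6]=2
  size 3 → [1,4,6]=1  [2,3,5]=1  [3,5,6]=3  [4,5,6]=3
  size 4 → [0,1,4,6]=1  [1,4,5,6]=4  [2,3,5,6]=4  [3,4,5,6]=6
  size 5 → [0,1,4,5,6]=5  [1,3,4,5,6]=10  [2,3,4,5,6]=10
  first=0(e) contributes 20
  first=2(c) contributes 15
|[w]| = 35

35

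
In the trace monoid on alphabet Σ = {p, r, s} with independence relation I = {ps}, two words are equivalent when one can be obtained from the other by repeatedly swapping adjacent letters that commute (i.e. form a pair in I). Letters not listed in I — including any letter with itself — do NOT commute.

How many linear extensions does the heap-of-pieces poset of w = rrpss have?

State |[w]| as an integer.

drop 0:r onto floor
drop 1:r onto {0:r}
drop 2:p onto {1:r}
drop 3:s onto {1:r}
drop 4:s onto {3:s}
ground layer = {0:r}
drop-orders for the pieces not yet dropped (sum over which currently-grounded one goes next):
  1 to go: {2} 1  {4} 1
  2 to go: {2,4} 2  {3,4} 1
  3 to go: {2,3,4} 3
  if 0:r drops first: 3 orders

3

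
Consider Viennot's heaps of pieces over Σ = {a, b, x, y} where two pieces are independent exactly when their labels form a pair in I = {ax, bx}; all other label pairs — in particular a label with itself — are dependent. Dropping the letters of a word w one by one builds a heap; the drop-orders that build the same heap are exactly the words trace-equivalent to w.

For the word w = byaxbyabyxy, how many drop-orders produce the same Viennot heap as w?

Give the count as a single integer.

3

0(b) covers ∅
1(y) covers 0:b
2(a) covers 1:y
3(x) covers 1:y
4(b) covers 2:a
5(y) covers 3:x, 4:b
6(a) covers 5:y
7(b) covers 6:a
8(y) covers 7:b
9(x) covers 8:y
10(y) covers 9:x
floor of heap: 0:b
completions by unplaced set U, small U first (add the entries for U minus each lowest piece of U):
  |U|=1: {10}:1
  |U|=2: {9,10}:1
  |U|=3: {8,9,10}:1
  |U|=4: {7,8,9,10}:1
  |U|=5: {6,7,8,9,10}:1
  |U|=6: {5,6,7,8,9,10}:1
  |U|=7: {3,5,6,7,8,9,10}:1  {4,5,6,7,8,9,10}:1
  |U|=8: {2,4,5,6,7,8,9,10}:1  {3,4,5,6,7,8,9,10}:2
  |U|=9: {2,3,4,5,6,7,8,9,10}:3
  start at 0(b): 3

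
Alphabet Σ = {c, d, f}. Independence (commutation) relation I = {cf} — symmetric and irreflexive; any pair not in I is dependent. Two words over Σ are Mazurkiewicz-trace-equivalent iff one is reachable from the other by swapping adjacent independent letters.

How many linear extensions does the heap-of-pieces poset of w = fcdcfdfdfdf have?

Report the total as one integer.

4

piece 0:f — minimal
piece 1:c — minimal
piece 2:d rests on {0:f, 1:c}
piece 3:c rests on {2:d}
piece 4:f rests on {2:d}
piece 5:d rests on {3:c, 4:f}
piece 6:f rests on {5:d}
piece 7:d rests on {6:f}
piece 8:f rests on {7:d}
piece 9:d rests on {8:f}
piece 10:f rests on {9:d}
minimal pieces: {0:f, 1:c}
ways to finish when only these pieces remain (= sum over removing one remaining piece with nothing left below it):
  1 left: {10}→1
  2 left: {9,10}→1
  3 left: {8,9,10}→1
  4 left: {7,8,9,10}→1
  5 left: {6,7,8,9,10}→1
  6 left: {5,6,7,8,9,10}→1
  7 left: {3,5,6,7,8,9,10}→1  {4,5,6,7,8,9,10}→1
  8 left: {3,4,5,6,7,8,9,10}→2
  9 left: {2,3,4,5,6,7,8,9,10}→2
  placing 0:f first → 2 extensions
  placing 1:c first → 2 extensions
total linear extensions = 4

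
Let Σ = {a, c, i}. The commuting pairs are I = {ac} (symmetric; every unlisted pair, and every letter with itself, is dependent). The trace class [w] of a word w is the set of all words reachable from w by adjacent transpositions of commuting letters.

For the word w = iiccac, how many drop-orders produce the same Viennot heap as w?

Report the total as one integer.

drop 0:i onto floor
drop 1:i onto {0:i}
drop 2:c onto {1:i}
drop 3:c onto {2:c}
drop 4:a onto {1:i}
drop 5:c onto {3:c}
ground layer = {0:i}
drop-orders for the pieces not yet dropped (sum over which currently-grounded one goes next):
  1 to go: {4} 1  {5} 1
  2 to go: {3,5} 1  {4,5} 2
  3 to go: {2,3,5} 1  {3,4,5} 3
  4 to go: {2,3,4,5} 4
  if 0:i drops first: 4 orders

4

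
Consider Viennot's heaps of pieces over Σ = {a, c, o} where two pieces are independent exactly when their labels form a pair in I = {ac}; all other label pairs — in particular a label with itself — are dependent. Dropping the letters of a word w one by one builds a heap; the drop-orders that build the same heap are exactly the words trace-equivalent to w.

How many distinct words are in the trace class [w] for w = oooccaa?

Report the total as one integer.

drop 0:o onto floor
drop 1:o onto {0:o}
drop 2:o onto {1:o}
drop 3:c onto {2:o}
drop 4:c onto {3:c}
drop 5:a onto {2:o}
drop 6:a onto {5:a}
ground layer = {0:o}
drop-orders for the pieces not yet dropped (sum over which currently-grounded one goes next):
  1 to go: {4} 1  {6} 1
  2 to go: {3,4} 1  {4,6} 2  {5,6} 1
  3 to go: {3,4,6} 3  {4,5,6} 3
  4 to go: {3,4,5,6} 6
  5 to go: {2,3,4,5,6} 6
  if 0:o drops first: 6 orders

6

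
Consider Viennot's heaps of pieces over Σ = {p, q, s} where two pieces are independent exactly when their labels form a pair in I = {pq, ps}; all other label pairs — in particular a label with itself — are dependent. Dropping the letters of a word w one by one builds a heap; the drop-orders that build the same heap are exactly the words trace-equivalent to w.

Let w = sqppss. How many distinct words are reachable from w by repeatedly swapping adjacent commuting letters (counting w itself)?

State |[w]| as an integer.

piece 0:s — minimal
piece 1:q rests on {0:s}
piece 2:p — minimal
piece 3:p rests on {2:p}
piece 4:s rests on {1:q}
piece 5:s rests on {4:s}
minimal pieces: {0:s, 2:p}
ways to finish when only these pieces remain (= sum over removing one remaining piece with nothing left below it):
  1 left: {3}→1  {5}→1
  2 left: {2,3}→1  {3,5}→2  {4,5}→1
  3 left: {1,4,5}→1  {2,3,5}→3  {3,4,5}→3
  4 left: {0,1,4,5}→1  {1,3,4,5}→4  {2,3,4,5}→6
  placing 0:s first → 10 extensions
  placing 2:p first → 5 extensions
total linear extensions = 15

15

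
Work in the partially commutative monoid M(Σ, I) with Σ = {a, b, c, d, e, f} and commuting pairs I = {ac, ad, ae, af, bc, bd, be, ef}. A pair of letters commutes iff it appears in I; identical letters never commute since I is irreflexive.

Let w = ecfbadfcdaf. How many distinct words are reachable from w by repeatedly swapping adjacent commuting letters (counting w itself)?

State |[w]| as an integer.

36

#0=e has no predecessor
#1=c depends on [0:e]
#2=f depends on [1:c]
#3=b depends on [2:f]
#4=a depends on [3:b]
#5=d depends on [2:f]
#6=f depends on [3:b, 5:d]
#7=c depends on [6:f]
#8=d depends on [7:c]
#9=a depends on [4:a]
#10=f depends on [8:d]
sources: [0:e]
N(rest) = Σ N(rest − s) over sources s of rest; N(one piece) = 1:
  size 1 → [9]=1  [10]=1
  size 2 → [4,9]=1  [8,10]=1  [9,10]=2
  size 3 → [4,9,10]=3  [7,8,10]=1  [8,9,10]=3
  size 4 → [4,8,9,10]=6  [6,7,8,10]=1  [7,8,9,10]=4
  size 5 → [4,7,8,9,10]=10  [5,6,7,8,10]=1  [6,7,8,9,10]=5
  size 6 → [4,6,7,8,9,10]=15  [5,6,7,8,9,10]=6
  size 7 → [3,4,6,7,8,9,10]=15  [4,5,6,7,8,9,10]=21
  size 8 → [3,4,5,6,7,8,9,10]=36
  size 9 → [2,3,4,5,6,7,8,9,10]=36
  first=0(e) contributes 36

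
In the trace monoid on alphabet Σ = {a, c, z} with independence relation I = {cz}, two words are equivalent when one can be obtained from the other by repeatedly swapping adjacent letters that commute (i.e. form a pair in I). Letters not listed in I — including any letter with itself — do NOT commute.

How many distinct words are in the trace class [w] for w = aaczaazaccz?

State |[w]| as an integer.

6

drop 0:a onto floor
drop 1:a onto {0:a}
drop 2:c onto {1:a}
drop 3:z onto {1:a}
drop 4:a onto {2:c, 3:z}
drop 5:a onto {4:a}
drop 6:z onto {5:a}
drop 7:a onto {6:z}
drop 8:c onto {7:a}
drop 9:c onto {8:c}
drop 10:z onto {7:a}
ground layer = {0:a}
drop-orders for the pieces not yet dropped (sum over which currently-grounded one goes next):
  1 to go: {9} 1  {10} 1
  2 to go: {8,9} 1  {9,10} 2
  3 to go: {8,9,10} 3
  4 to go: {7,8,9,10} 3
  5 to go: {6,7,8,9,10} 3
  6 to go: {5,6,7,8,9,10} 3
  7 to go: {4,5,6,7,8,9,10} 3
  8 to go: {2,4,5,6,7,8,9,10} 3  {3,4,5,6,7,8,9,10} 3
  9 to go: {2,3,4,5,6,7,8,9,10} 6
  if 0:a drops first: 6 orders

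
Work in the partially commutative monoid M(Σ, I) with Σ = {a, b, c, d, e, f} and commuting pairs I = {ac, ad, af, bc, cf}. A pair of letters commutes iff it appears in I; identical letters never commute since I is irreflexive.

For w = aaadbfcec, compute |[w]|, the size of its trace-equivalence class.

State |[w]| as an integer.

18

#0=a has no predecessor
#1=a depends on [0:a]
#2=a depends on [1:a]
#3=d has no predecessor
#4=b depends on [2:a, 3:d]
#5=f depends on [4:b]
#6=c depends on [3:d]
#7=e depends on [5:f, 6:c]
#8=c depends on [7:e]
sources: [0:a, 3:d]
N(rest) = Σ N(rest − s) over sources s of rest; N(one piece) = 1:
  size 1 → [8]=1
  size 2 → [7,8]=1
  size 3 → [5,7,8]=1  [6,7,8]=1
  size 4 → [4,5,7,8]=1  [5,6,7,8]=2
  size 5 → [2,4,5,7,8]=1  [4,5,6,7,8]=3
  size 6 → [1,2,4,5,7,8]=1  [2,4,5,6,7,8]=4  [3,4,5,6,7,8]=3
  size 7 → [0,1,2,4,5,7,8]=1  [1,2,4,5,6,7,8]=5  [2,3,4,5,6,7,8]=7
  first=0(a) contributes 12
  first=3(d) contributes 6
|[w]| = 18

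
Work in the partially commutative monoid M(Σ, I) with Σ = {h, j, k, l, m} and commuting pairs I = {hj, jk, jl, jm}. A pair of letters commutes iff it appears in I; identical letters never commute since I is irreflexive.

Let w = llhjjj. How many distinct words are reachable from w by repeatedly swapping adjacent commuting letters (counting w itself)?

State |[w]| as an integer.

20

#0=l has no predecessor
#1=l depends on [0:l]
#2=h depends on [1:l]
#3=j has no predecessor
#4=j depends on [3:j]
#5=j depends on [4:j]
sources: [0:l, 3:j]
N(rest) = Σ N(rest − s) over sources s of rest; N(one piece) = 1:
  size 1 → [2]=1  [5]=1
  size 2 → [1,2]=1  [2,5]=2  [4,5]=1
  size 3 → [0,1,2]=1  [1,2,5]=3  [2,4,5]=3  [3,4,5]=1
  size 4 → [0,1,2,5]=4  [1,2,4,5]=6  [2,3,4,5]=4
  first=0(l) contributes 10
  first=3(j) contributes 10
|[w]| = 20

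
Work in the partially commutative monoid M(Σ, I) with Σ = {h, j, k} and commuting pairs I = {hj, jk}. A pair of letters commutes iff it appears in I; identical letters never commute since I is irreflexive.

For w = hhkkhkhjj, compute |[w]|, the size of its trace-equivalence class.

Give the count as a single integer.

drop 0:h onto floor
drop 1:h onto {0:h}
drop 2:k onto {1:h}
drop 3:k onto {2:k}
drop 4:h onto {3:k}
drop 5:k onto {4:h}
drop 6:h onto {5:k}
drop 7:j onto floor
drop 8:j onto {7:j}
ground layer = {0:h, 7:j}
drop-orders for the pieces not yet dropped (sum over which currently-grounded one goes next):
  1 to go: {6} 1  {8} 1
  2 to go: {5,6} 1  {6,8} 2  {7,8} 1
  3 to go: {4,5,6} 1  {5,6,8} 3  {6,7,8} 3
  4 to go: {3,4,5,6} 1  {4,5,6,8} 4  {5,6,7,8} 6
  5 to go: {2,3,4,5,6} 1  {3,4,5,6,8} 5  {4,5,6,7,8} 10
  6 to go: {1,2,3,4,5,6} 1  {2,3,4,5,6,8} 6  {3,4,5,6,7,8} 15
  7 to go: {0,1,2,3,4,5,6} 1  {1,2,3,4,5,6,8} 7  {2,3,4,5,6,7,8} 21
  if 0:h drops first: 28 orders
  if 7:j drops first: 8 orders
heap linearizations: 36

36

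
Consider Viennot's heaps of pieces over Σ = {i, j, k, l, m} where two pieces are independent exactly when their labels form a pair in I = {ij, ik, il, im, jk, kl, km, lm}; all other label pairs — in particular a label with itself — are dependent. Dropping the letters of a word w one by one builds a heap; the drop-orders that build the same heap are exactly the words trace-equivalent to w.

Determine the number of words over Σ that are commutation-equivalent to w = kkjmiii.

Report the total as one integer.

piece 0:k — minimal
piece 1:k rests on {0:k}
piece 2:j — minimal
piece 3:m rests on {2:j}
piece 4:i — minimal
piece 5:i rests on {4:i}
piece 6:i rests on {5:i}
minimal pieces: {0:k, 2:j, 4:i}
ways to finish when only these pieces remain (= sum over removing one remaining piece with nothing left below it):
  1 left: {1}→1  {3}→1  {6}→1
  2 left: {0,1}→1  {1,3}→2  {1,6}→2  {2,3}→1  {3,6}→2  {5,6}→1
  3 left: {0,1,3}→3  {0,1,6}→3  {1,2,3}→3  {1,3,6}→6  {1,5,6}→3  {2,3,6}→3  {3,5,6}→3  {4,5,6}→1
  4 left: {0,1,2,3}→6  {0,1,3,6}→12  {0,1,5,6}→6  {1,2,3,6}→12  {1,3,5,6}→12  {1,4,5,6}→4  {2,3,5,6}→6  {3,4,5,6}→4
  5 left: {0,1,2,3,6}→30  {0,1,3,5,6}→30  {0,1,4,5,6}→10  {1,2,3,5,6}→30  {1,3,4,5,6}→20  {2,3,4,5,6}→10
  placing 0:k first → 60 extensions
  placing 2:j first → 60 extensions
  placing 4:i first → 90 extensions
total linear extensions = 210

210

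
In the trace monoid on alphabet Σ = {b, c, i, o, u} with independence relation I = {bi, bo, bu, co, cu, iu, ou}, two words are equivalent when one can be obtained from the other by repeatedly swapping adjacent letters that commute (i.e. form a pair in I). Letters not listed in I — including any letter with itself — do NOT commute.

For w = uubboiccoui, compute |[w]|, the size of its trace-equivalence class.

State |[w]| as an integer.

0(u) covers ∅
1(u) covers 0:u
2(b) covers ∅
3(b) covers 2:b
4(o) covers ∅
5(i) covers 4:o
6(c) covers 3:b, 5:i
7(c) covers 6:c
8(o) covers 5:i
9(u) covers 1:u
10(i) covers 7:c, 8:o
floor of heap: 0:u, 2:b, 4:o
completions by unplaced set U, small U first (add the entries for U minus each lowest piece of U):
  |U|=1: {9}:1  {10}:1
  |U|=2: {1,9}:1  {7,10}:1  {8,10}:1  {9,10}:2
  |U|=3: {0,1,9}:1  {1,9,10}:3  {6,7,10}:1  {7,8,10}:2  {7,9,10}:3  {8,9,10}:3
  |U|=4: {0,1,9,10}:4  {1,7,9,10}:6  {1,8,9,10}:6  {3,6,7,10}:1  {6,7,8,10}:3  {6,7,9,10}:4  {7,8,9,10}:8
  |U|=5: {0,1,7,9,10}:10  {0,1,8,9,10}:10  {1,6,7,9,10}:10  {1,7,8,9,10}:20  {2,3,6,7,10}:1  {3,6,7,8,10}:4  {3,6,7,9,10}:5  {5,6,7,8,10}:3  {6,7,8,9,10}:15
  |U|=6: {0,1,6,7,9,10}:20  {0,1,7,8,9,10}:40  {1,3,6,7,9,10}:15  {1,6,7,8,9,10}:45  {2,3,6,7,8,10}:5  {2,3,6,7,9,10}:6  {3,5,6,7,8,10}:7  {3,6,7,8,9,10}:24  {4,5,6,7,8,10}:3  {5,6,7,8,9,10}:18
  |U|=7: {0,1,3,6,7,9,10}:35  {0,1,6,7,8,9,10}:105  {1,2,3,6,7,9,10}:21  {1,3,6,7,8,9,10}:84  {1,5,6,7,8,9,10}:63  {2,3,5,6,7,8,10}:12  {2,3,6,7,8,9,10}:35  {3,4,5,6,7,8,10}:10  {3,5,6,7,8,9,10}:49  {4,5,6,7,8,9,10}:21
  |U|=8: {0,1,2,3,6,7,9,10}:56  {0,1,3,6,7,8,9,10}:224  {0,1,5,6,7,8,9,10}:168  {1,2,3,6,7,8,9,10}:140  {1,3,5,6,7,8,9,10}:196  {1,4,5,6,7,8,9,10}:84  {2,3,4,5,6,7,8,10}:22  {2,3,5,6,7,8,9,10}:96  {3,4,5,6,7,8,9,10}:80
  |U|=9: {0,1,2,3,6,7,8,9,10}:420  {0,1,3,5,6,7,8,9,10}:588  {0,1,4,5,6,7,8,9,10}:252  {1,2,3,5,6,7,8,9,10}:432  {1,3,4,5,6,7,8,9,10}:360  {2,3,4,5,6,7,8,9,10}:198
  start at 0(u): 990
  start at 2(b): 1200
  start at 4(o): 1440
sum over floor = 3630

3630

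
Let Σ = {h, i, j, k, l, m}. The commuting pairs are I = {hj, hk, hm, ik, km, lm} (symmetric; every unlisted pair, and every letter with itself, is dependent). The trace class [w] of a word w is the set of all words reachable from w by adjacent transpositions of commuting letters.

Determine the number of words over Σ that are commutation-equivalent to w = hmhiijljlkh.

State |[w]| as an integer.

piece 0:h — minimal
piece 1:m — minimal
piece 2:h rests on {0:h}
piece 3:i rests on {1:m, 2:h}
piece 4:i rests on {3:i}
piece 5:j rests on {4:i}
piece 6:l rests on {5:j}
piece 7:j rests on {6:l}
piece 8:l rests on {7:j}
piece 9:k rests on {8:l}
piece 10:h rests on {8:l}
minimal pieces: {0:h, 1:m}
ways to finish when only these pieces remain (= sum over removing one remaining piece with nothing left below it):
  1 left: {9}→1  {10}→1
  2 left: {9,10}→2
  3 left: {8,9,10}→2
  4 left: {7,8,9,10}→2
  5 left: {6,7,8,9,10}→2
  6 left: {5,6,7,8,9,10}→2
  7 left: {4,5,6,7,8,9,10}→2
  8 left: {3,4,5,6,7,8,9,10}→2
  9 left: {1,3,4,5,6,7,8,9,10}→2  {2,3,4,5,6,7,8,9,10}→2
  placing 0:h first → 4 extensions
  placing 1:m first → 2 extensions
total linear extensions = 6

6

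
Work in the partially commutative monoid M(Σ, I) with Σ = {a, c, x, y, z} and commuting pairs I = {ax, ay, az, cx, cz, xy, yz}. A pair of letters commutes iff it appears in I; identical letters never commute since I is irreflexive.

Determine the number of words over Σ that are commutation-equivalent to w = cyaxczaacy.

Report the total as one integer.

#0=c has no predecessor
#1=y depends on [0:c]
#2=a depends on [0:c]
#3=x has no predecessor
#4=c depends on [1:y, 2:a]
#5=z depends on [3:x]
#6=a depends on [4:c]
#7=a depends on [6:a]
#8=c depends on [7:a]
#9=y depends on [8:c]
sources: [0:c, 3:x]
N(rest) = Σ N(rest − s) over sources s of rest; N(one piece) = 1:
  size 1 → [5]=1  [9]=1
  size 2 → [3,5]=1  [5,9]=2  [8,9]=1
  size 3 → [3,5,9]=3  [5,8,9]=3  [7,8,9]=1
  size 4 → [3,5,8,9]=6  [5,7,8,9]=4  [6,7,8,9]=1
  size 5 → [3,5,7,8,9]=10  [4,6,7,8,9]=1  [5,6,7,8,9]=5
  size 6 → [1,4,6,7,8,9]=1  [2,4,6,7,8,9]=1  [3,5,6,7,8,9]=15  [4,5,6,7,8,9]=6
  size 7 → [1,2,4,6,7,8,9]=2  [1,4,5,6,7,8,9]=7  [2,4,5,6,7,8,9]=7  [3,4,5,6,7,8,9]=21
  size 8 → [0,1,2,4,6,7,8,9]=2  [1,2,4,5,6,7,8,9]=16  [1,3,4,5,6,7,8,9]=28  [2,3,4,5,6,7,8,9]=28
  first=0(c) contributes 72
  first=3(x) contributes 18
|[w]| = 90

90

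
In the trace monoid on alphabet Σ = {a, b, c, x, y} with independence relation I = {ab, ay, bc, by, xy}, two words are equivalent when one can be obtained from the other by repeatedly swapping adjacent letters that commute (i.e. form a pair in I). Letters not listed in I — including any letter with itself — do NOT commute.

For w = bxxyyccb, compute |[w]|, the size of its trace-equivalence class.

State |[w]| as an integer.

piece 0:b — minimal
piece 1:x rests on {0:b}
piece 2:x rests on {1:x}
piece 3:y — minimal
piece 4:y rests on {3:y}
piece 5:c rests on {2:x, 4:y}
piece 6:c rests on {5:c}
piece 7:b rests on {2:x}
minimal pieces: {0:b, 3:y}
ways to finish when only these pieces remain (= sum over removing one remaining piece with nothing left below it):
  1 left: {6}→1  {7}→1
  2 left: {5,6}→1  {6,7}→2
  3 left: {4,5,6}→1  {5,6,7}→3
  4 left: {2,5,6,7}→3  {3,4,5,6}→1  {4,5,6,7}→4
  5 left: {1,2,5,6,7}→3  {2,4,5,6,7}→7  {3,4,5,6,7}→5
  6 left: {0,1,2,5,6,7}→3  {1,2,4,5,6,7}→10  {2,3,4,5,6,7}→12
  placing 0:b first → 22 extensions
  placing 3:y first → 13 extensions
total linear extensions = 35

35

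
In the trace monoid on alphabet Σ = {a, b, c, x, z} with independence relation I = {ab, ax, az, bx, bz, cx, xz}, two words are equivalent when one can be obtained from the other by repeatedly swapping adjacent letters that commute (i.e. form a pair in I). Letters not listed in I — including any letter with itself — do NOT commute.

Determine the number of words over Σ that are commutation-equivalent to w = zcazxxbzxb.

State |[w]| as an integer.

0(z) covers ∅
1(c) covers 0:z
2(a) covers 1:c
3(z) covers 1:c
4(x) covers ∅
5(x) covers 4:x
6(b) covers 1:c
7(z) covers 3:z
8(x) covers 5:x
9(b) covers 6:b
floor of heap: 0:z, 4:x
completions by unplaced set U, small U first (add the entries for U minus each lowest piece of U):
  |U|=1: {2}:1  {7}:1  {8}:1  {9}:1
  |U|=2: {2,7}:2  {2,8}:2  {2,9}:2  {3,7}:1  {5,8}:1  {6,9}:1  {7,8}:2  {7,9}:2  {8,9}:2
  |U|=3: {2,3,7}:3  {2,5,8}:3  {2,6,9}:3  {2,7,8}:6  {2,7,9}:6  {2,8,9}:6  {3,7,8}:3  {3,7,9}:3  {4,5,8}:1  {5,7,8}:3  {5,8,9}:3  {6,7,9}:3  {6,8,9}:3  {7,8,9}:6
  |U|=4: {2,3,7,8}:12  {2,3,7,9}:12  {2,4,5,8}:4  {2,5,7,8}:12  {2,5,8,9}:12  {2,6,7,9}:12  {2,6,8,9}:12  {2,7,8,9}:24  {3,5,7,8}:6  {3,6,7,9}:6  {3,7,8,9}:12  {4,5,7,8}:4  {4,5,8,9}:4  {5,6,8,9}:6  {5,7,8,9}:12  {6,7,8,9}:12
  |U|=5: {2,3,5,7,8}:30  {2,3,6,7,9}:30  {2,3,7,8,9}:60  {2,4,5,7,8}:20  {2,4,5,8,9}:20  {2,5,6,8,9}:30  {2,5,7,8,9}:60  {2,6,7,8,9}:60  {3,4,5,7,8}:10  {3,5,7,8,9}:30  {3,6,7,8,9}:30  {4,5,6,8,9}:10  {4,5,7,8,9}:20  {5,6,7,8,9}:30
  |U|=6: {1,2,3,6,7,9}:30  {2,3,4,5,7,8}:60  {2,3,5,7,8,9}:180  {2,3,6,7,8,9}:180  {2,4,5,6,8,9}:60  {2,4,5,7,8,9}:120  {2,5,6,7,8,9}:180  {3,4,5,7,8,9}:60  {3,5,6,7,8,9}:90  {4,5,6,7,8,9}:60
  |U|=7: {0,1,2,3,6,7,9}:30  {1,2,3,6,7,8,9}:210  {2,3,4,5,7,8,9}:420  {2,3,5,6,7,8,9}:630  {2,4,5,6,7,8,9}:420  {3,4,5,6,7,8,9}:210
  |U|=8: {0,1,2,3,6,7,8,9}:240  {1,2,3,5,6,7,8,9}:840  {2,3,4,5,6,7,8,9}:1680
  start at 0(z): 2520
  start at 4(x): 1080
sum over floor = 3600

3600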